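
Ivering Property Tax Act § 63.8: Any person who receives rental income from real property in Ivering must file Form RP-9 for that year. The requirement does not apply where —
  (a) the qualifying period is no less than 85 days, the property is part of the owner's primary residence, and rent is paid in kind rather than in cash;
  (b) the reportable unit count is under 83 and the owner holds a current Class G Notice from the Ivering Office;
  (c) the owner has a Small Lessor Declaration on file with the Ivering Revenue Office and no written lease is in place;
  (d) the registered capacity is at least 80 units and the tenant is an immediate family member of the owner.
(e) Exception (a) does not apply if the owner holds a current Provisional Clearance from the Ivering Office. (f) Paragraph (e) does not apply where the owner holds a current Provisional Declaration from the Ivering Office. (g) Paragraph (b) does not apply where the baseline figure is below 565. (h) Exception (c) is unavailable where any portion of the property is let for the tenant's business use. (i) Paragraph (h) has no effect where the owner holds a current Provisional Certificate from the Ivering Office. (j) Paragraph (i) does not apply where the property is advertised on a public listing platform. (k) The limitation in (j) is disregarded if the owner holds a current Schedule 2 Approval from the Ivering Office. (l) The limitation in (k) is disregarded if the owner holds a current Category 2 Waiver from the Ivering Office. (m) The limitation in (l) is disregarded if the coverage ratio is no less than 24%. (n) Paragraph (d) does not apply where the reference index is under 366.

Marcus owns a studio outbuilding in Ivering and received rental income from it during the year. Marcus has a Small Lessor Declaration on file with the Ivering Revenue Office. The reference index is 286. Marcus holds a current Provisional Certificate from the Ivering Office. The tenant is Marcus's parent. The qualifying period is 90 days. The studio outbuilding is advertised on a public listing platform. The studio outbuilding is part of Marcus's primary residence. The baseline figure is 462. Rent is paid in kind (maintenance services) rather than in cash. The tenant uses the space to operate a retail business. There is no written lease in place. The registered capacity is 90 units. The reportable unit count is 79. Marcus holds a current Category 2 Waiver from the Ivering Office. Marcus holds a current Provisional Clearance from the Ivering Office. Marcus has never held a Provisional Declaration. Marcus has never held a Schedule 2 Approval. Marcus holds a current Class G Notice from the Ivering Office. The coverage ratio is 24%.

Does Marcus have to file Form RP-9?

Yes — Marcus must file Form RP-9.

All of (a)'s requirements are met (the qualifying period is 90 days, meeting the 85 days threshold; the studio outbuilding is part of the primary residence; rent is paid in kind). But: (e) operates against (a): a current Provisional Clearance is held. (f), which would lift (e), is not engaged — no current Provisional Declaration is held. So (a) is unavailable.
Exception (b)'s conditions are all satisfied: the reportable unit count is 79, under the 83 limit; a current Class G Notice is held. Turning to paragraph (g): (g) operates against (b): the baseline figure is 462, below the 565 limit. So (b) is unavailable.
Exception (c)'s conditions are all satisfied: a Small Lessor Declaration is on file; there is no written lease. But applying paragraphs (h)–(m): (h) operates against (c): the space is let for business use. (i) is triggered (a current Provisional Certificate is held), but is overridden by (j): (j) operates — the property is publicly advertised. (k), which would lift (j), is not engaged — no current Schedule 2 Approval is held. Exception (c) does not apply.
Exception (d): the registered capacity is 90 units, meeting the 80 units threshold; the tenant is an immediate family member — every condition holds. However, paragraph (n) must be considered: (n) is engaged — the reference index is 286, under the 366 limit. So (d) is unavailable.
No exception is made out. Marcus falls within the general rule.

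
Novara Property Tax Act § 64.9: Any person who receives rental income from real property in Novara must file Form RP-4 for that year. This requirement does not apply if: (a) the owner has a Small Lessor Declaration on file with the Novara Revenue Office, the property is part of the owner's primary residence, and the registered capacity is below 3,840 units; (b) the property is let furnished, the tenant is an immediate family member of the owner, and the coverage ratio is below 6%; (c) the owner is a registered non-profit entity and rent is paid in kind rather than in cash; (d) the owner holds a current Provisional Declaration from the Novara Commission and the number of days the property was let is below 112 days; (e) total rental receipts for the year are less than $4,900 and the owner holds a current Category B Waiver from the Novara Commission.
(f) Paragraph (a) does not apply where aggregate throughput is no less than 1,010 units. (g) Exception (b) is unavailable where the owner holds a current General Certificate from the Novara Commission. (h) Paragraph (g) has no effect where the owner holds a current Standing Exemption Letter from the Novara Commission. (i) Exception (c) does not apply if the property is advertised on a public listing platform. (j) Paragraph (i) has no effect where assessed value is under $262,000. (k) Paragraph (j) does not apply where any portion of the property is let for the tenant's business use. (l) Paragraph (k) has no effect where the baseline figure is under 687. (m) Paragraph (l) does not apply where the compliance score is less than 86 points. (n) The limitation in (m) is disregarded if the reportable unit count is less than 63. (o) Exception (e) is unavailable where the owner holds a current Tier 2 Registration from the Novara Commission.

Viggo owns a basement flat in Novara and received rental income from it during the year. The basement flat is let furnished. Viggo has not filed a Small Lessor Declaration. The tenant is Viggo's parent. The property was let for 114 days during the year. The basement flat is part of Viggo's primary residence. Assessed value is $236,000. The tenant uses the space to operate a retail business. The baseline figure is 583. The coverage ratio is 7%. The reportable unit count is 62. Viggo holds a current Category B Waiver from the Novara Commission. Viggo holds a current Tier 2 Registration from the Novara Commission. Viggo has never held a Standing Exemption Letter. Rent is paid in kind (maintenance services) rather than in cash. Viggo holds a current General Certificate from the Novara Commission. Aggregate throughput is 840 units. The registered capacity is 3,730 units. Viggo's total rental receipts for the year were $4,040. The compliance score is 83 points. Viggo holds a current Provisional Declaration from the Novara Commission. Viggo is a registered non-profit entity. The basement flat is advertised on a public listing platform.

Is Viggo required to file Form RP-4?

Exception (a) fails — no Small Lessor Declaration is on file.
Exception (b) does not apply: the coverage ratio is 7%, not below 6%.
Exception (c) is satisfied on its face — Viggo is a registered non-profit; rent is paid in kind. As to paragraphs (i)–(n): (i) would limit (c) — the property is publicly advertised — but (j) sets (i) aside: (j) operates — assessed value is $236,000, under the $262,000 limit. (k) would limit (j) — the space is let for business use — but (l) sets (k) aside: (l) operates against (k): the baseline figure is 583, under the 687 limit. (m) would limit (l) — the compliance score is 83 points, less than the 86 points limit — but (n) sets (m) aside: (n) is triggered — the reportable unit count is 62, less than the 63 limit. So (c) applies.
Exception (d) requires that the number of days the property was let is below 112 days; but the number of days the property was let is 114 days, not below 112 days, so (d) is unavailable.
All of (e)'s requirements are met (total rental receipts for the year are $4,040, less than the $4,900 limit; a current Category B Waiver is held). But applying paragraph (o): (o) operates — a current Tier 2 Registration is held. (e) is therefore removed.

No — exception (c) applies; Viggo is not required to file Form RP-4.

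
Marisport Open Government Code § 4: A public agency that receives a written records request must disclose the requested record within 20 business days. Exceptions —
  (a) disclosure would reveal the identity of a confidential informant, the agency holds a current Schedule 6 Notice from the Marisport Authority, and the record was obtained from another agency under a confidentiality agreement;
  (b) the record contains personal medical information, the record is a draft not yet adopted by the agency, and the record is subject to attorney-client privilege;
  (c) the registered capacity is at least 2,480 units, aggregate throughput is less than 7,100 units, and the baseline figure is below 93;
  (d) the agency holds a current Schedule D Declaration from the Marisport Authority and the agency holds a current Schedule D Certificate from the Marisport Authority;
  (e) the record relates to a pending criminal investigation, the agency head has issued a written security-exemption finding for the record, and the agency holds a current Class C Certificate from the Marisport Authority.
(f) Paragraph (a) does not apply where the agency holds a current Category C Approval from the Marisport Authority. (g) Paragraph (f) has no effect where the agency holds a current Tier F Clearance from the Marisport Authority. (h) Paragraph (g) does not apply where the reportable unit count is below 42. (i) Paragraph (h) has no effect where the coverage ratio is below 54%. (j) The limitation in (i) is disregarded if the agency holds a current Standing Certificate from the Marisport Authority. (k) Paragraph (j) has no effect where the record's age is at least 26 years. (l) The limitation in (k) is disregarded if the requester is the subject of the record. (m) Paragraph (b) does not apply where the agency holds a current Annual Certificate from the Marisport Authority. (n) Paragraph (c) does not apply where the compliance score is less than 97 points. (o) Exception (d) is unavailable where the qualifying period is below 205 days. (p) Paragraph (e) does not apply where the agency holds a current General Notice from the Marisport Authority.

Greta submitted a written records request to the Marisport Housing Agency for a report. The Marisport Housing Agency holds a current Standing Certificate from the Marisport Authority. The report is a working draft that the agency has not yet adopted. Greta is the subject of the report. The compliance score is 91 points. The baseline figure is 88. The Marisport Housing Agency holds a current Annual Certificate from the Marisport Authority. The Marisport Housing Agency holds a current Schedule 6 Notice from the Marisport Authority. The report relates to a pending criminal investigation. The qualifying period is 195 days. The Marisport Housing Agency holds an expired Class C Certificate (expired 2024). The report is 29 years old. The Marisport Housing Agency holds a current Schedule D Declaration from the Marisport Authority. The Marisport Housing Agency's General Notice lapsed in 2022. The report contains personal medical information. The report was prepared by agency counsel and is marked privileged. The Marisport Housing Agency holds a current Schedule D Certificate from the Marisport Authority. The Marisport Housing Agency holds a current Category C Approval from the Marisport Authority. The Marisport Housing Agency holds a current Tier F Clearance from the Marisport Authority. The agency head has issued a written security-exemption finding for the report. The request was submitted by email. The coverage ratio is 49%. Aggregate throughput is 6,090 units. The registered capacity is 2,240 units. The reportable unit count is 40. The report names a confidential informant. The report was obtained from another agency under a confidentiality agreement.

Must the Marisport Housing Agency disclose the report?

Yes — the Marisport Housing Agency must disclose the report.

Exception (a)'s conditions are all satisfied: the report names a confidential informant; a current Schedule 6 Notice is held; the report was obtained under a confidentiality agreement. Turning to paragraphs (f)–(l): (f) operates against (a): a current Category C Approval is held. (g) would limit (f) — a current Tier F Clearance is held — but (h) sets (g) aside: (h) operates against (g): the reportable unit count is 40, below the 42 limit. (i) would limit (h) — the coverage ratio is 49%, below the 54% limit — but (j) sets (i) aside: (j) applies — a current Standing Certificate is held. (k) would limit (j) — the record's age is 29 years, meeting the 26 years threshold — but (l) sets (k) aside: (l) applies — Greta is the subject of the report. So (a) is unavailable.
Exception (b) is satisfied on its face — the report contains personal medical information; the report is an unadopted draft; the report is privileged. But: (m) operates against (b): a current Annual Certificate is held. So (b) is unavailable.
Exception (c) fails — the registered capacity is 2,240 units, short of 2,480 units.
All of (d)'s requirements are met (a current Schedule D Declaration is held; a current Schedule D Certificate is held). However, paragraph (o) must be considered: (o) operates against (d): the qualifying period is 195 days, below the 205 days limit. Exception (d) does not apply.
Exception (e) requires that the agency holds a current Class C Certificate from the Marisport Authority; but the Class C Certificate is not current, so (e) is unavailable.
No exception is made out. the Marisport Housing Agency falls within the general rule.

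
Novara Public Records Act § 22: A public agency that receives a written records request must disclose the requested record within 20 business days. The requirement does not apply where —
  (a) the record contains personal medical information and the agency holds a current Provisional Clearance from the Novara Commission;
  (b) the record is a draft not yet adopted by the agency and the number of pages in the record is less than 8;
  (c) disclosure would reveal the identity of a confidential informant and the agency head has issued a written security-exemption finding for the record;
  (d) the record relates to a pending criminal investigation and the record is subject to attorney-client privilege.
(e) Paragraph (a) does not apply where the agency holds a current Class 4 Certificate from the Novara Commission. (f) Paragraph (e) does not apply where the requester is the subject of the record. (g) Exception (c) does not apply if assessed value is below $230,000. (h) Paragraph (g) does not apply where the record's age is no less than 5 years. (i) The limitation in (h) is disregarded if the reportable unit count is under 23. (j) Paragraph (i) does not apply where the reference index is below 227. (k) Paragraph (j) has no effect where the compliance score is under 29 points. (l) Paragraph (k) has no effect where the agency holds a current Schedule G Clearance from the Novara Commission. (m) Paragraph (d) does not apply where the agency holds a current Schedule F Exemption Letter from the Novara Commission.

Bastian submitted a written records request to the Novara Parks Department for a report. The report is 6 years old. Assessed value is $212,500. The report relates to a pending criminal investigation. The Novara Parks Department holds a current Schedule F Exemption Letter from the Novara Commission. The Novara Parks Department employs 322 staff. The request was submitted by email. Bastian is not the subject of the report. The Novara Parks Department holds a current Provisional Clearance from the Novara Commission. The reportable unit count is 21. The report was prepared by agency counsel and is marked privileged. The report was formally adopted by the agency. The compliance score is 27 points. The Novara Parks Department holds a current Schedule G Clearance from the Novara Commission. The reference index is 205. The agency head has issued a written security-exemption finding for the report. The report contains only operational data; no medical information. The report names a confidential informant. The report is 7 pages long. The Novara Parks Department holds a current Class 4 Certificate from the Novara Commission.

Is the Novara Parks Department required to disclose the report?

Exception (a) requires that the record contains personal medical information; but the report contains only operational data, so (a) is unavailable.
Exception (b) fails — the report has been formally adopted.
Exception (c)'s conditions are all satisfied: the report names a confidential informant; a written security-exemption finding has been issued. Considering the limiting provisions: (g) operates (assessed value is $212,500, below the $230,000 limit), but is set aside by (h): (h) operates — the record's age is 6 years, meeting the 5 years threshold. (i) is triggered (the reportable unit count is 21, under the 23 limit), but is overridden by (j): (j) operates against (i): the reference index is 205, below the 227 limit. (k) would limit (j) — the compliance score is 27 points, under the 29 points limit — but (l) sets (k) aside: (l) operates against (k): a current Schedule G Clearance is held. So (c) applies.
Exception (d) is satisfied on its face — the report relates to a pending investigation; the report is privileged. But: (m) is engaged — a current Schedule F Exemption Letter is held. So (d) is unavailable.

No — exception (c) applies; the Novara Parks Department is not required to disclose the report.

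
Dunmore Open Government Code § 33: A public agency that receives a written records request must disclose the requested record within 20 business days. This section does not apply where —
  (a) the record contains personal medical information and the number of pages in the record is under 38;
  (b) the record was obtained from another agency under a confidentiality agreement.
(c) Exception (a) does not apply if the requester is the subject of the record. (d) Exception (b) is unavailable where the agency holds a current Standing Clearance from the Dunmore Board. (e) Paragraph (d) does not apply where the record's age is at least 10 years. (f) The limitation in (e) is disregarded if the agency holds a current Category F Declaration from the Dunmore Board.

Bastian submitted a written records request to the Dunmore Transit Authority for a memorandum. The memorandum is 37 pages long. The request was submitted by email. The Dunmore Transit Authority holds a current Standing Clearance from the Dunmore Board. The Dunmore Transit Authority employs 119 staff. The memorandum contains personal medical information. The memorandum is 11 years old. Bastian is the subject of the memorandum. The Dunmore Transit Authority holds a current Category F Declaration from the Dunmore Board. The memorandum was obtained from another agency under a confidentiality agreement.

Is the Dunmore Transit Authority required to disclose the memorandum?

Yes — the Dunmore Transit Authority must disclose the memorandum.

Exception (a) is satisfied on its face — the memorandum contains personal medical information; the number of pages in the record is 37, under the 38 limit. Turning to paragraph (c): (c) operates against (a): Bastian is the subject of the memorandum. So (a) is unavailable.
Exception (b)'s conditions are all satisfied: the memorandum was obtained under a confidentiality agreement. Turning to paragraphs (d)–(f): (d) is triggered — a current Standing Clearance is held. (e) is engaged (the record's age is 11 years, meeting the 10 years threshold), but is displaced by (f): (f) operates against (e): a current Category F Declaration is held. Exception (b) does not apply.
No exception displaces § 33.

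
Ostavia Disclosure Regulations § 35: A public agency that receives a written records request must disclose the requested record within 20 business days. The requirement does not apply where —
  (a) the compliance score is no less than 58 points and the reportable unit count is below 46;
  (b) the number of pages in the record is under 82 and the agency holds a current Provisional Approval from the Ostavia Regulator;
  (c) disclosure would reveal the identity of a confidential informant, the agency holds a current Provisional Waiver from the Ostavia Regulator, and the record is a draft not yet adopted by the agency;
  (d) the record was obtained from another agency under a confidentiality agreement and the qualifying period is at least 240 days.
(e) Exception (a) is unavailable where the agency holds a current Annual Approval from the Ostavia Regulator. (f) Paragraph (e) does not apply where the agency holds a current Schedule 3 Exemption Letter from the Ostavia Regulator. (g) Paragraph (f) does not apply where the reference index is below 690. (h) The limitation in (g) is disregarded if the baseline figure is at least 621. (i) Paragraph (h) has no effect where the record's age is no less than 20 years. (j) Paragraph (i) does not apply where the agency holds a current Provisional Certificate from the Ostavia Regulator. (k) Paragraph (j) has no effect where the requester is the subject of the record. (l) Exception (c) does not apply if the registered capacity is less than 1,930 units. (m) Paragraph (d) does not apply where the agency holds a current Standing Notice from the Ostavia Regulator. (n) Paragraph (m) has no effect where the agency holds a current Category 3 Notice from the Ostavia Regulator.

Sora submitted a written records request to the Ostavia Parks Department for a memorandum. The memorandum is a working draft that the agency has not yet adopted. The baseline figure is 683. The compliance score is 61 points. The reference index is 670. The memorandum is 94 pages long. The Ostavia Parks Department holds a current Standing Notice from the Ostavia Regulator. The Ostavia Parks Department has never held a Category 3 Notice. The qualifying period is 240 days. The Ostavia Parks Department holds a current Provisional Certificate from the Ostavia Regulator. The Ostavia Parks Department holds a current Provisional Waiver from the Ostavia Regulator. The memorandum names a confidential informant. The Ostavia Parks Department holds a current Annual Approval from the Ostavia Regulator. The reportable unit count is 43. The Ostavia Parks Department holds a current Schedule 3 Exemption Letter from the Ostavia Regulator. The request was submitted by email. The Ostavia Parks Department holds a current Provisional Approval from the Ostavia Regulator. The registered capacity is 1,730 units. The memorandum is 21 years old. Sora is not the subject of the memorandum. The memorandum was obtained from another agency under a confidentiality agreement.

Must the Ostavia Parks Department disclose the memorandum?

No — exception (a) applies; the Ostavia Parks Department is not required to disclose the memorandum.

Exception (a)'s conditions are all satisfied: the compliance score is 61 points, meeting the 58 points threshold; the reportable unit count is 43, below the 46 limit. As to paragraphs (e)–(k): (e) is triggered (a current Annual Approval is held), but is overridden by (f): (f) operates against (e): a current Schedule 3 Exemption Letter is held. (g) would limit (f) — the reference index is 670, below the 690 limit — but (h) sets (g) aside: (h) is triggered — the baseline figure is 683, meeting the 621 threshold. (i) would limit (h) — the record's age is 21 years, meeting the 20 years threshold — but (j) sets (i) aside: (j) operates against (i): a current Provisional Certificate is held. (k), which would lift (j), is not triggered — Sora is not the subject of the memorandum. So (a) applies.
Exception (b) does not apply: the number of pages in the record is 94, not under 82.
Exception (c): the memorandum names a confidential informant; a current Provisional Waiver is held; the memorandum is an unadopted draft — every condition holds. But applying paragraph (l): (l) applies — the registered capacity is 1,730 units, less than the 1,930 units limit. Exception (c) does not apply.
All of (d)'s requirements are met (the memorandum was obtained under a confidentiality agreement; the qualifying period is 240 days, meeting the 240 days threshold). But applying paragraphs (m)–(n): (m) operates against (d): a current Standing Notice is held. (n), which would lift (m), is not triggered — there is no Category 3 Notice in force. Exception (d) does not apply.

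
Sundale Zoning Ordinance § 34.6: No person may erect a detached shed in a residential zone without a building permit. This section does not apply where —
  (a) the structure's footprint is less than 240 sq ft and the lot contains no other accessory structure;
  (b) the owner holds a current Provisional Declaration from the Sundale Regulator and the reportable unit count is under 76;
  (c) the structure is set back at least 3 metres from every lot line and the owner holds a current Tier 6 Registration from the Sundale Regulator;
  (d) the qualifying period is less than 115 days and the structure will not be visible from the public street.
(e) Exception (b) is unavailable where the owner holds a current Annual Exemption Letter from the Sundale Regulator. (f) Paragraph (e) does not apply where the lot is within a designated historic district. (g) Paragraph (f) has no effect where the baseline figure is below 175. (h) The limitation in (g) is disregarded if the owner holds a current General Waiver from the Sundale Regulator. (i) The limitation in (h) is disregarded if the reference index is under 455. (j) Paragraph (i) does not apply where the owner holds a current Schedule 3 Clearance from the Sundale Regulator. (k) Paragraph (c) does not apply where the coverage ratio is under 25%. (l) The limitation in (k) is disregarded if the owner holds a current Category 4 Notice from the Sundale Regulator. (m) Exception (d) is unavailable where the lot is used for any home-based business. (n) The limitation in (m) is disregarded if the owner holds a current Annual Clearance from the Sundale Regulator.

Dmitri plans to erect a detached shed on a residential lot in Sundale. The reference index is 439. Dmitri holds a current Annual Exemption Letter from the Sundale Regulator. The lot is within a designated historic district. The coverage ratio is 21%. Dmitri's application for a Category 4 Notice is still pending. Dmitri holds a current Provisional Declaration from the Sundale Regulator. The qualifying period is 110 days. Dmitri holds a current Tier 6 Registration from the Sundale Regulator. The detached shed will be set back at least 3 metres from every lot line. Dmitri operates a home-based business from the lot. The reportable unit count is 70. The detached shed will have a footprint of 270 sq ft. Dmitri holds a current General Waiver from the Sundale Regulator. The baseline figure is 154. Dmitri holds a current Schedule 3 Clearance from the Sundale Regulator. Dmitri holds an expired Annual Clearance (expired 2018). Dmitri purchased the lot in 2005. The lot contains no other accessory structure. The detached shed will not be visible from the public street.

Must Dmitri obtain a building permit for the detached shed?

Exception (a) requires that the structure's footprint is less than 240 sq ft; but the structure's footprint is 270 sq ft, not less than 240 sq ft, so (a) is unavailable.
Exception (b): a current Provisional Declaration is held; the reportable unit count is 70, under the 76 limit — every condition holds. As to paragraphs (e)–(j): (e) operates (a current Annual Exemption Letter is held), but is overridden by (f): (f) is engaged — the lot is in a historic district. (g) applies (the baseline figure is 154, below the 175 limit), but is itself disapplied by (h): (h) operates — a current General Waiver is held. (i) operates (the reference index is 439, under the 455 limit), but yields to (j): (j) operates — a current Schedule 3 Clearance is held. Exception (b) stands.
Exception (c) is satisfied on its face — the setback is at least 3 m on every side; a current Tier 6 Registration is held. Turning to paragraphs (k)–(l): (k) operates against (c): the coverage ratio is 21%, under the 25% limit. (l) is not engaged (there is no Category 4 Notice in force), so (k) stands. (c) is therefore removed.
Exception (d) is satisfied on its face — the qualifying period is 110 days, less than the 115 days limit; the structure will not be visible from the street. But: (m) operates against (d): a home-based business operates on the lot. (n), which would lift (m), is not engaged — no current Annual Clearance is held. So (d) is unavailable.

No — exception (b) applies; Dmitri does not need a building permit.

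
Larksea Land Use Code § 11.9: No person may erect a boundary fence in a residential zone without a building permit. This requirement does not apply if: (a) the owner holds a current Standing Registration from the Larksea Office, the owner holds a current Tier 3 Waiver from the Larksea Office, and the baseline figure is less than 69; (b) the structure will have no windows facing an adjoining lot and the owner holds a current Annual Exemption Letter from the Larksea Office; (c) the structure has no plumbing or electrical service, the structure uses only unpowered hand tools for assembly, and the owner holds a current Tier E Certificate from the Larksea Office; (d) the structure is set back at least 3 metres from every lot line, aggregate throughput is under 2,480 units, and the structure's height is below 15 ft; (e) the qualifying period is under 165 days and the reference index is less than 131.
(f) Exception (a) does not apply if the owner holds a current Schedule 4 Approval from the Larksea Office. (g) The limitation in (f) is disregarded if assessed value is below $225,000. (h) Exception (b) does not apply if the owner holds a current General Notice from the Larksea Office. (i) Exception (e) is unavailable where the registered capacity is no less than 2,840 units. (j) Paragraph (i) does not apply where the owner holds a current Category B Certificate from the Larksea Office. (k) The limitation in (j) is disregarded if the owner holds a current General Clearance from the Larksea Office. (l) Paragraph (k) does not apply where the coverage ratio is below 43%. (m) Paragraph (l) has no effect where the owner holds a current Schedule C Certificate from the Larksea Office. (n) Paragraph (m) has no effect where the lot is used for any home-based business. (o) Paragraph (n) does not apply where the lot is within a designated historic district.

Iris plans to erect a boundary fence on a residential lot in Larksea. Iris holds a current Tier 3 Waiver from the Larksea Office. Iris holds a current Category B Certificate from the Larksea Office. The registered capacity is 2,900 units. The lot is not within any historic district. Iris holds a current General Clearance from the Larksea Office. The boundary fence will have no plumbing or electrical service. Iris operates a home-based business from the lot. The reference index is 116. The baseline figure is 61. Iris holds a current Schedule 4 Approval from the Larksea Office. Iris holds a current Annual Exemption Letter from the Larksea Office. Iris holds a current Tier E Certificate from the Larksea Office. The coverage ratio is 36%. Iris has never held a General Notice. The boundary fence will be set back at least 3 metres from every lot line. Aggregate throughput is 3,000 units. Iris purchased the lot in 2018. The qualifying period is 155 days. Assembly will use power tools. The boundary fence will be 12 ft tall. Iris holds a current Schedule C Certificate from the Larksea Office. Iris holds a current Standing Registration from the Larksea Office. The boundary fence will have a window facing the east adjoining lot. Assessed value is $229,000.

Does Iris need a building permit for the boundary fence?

All of (a)'s requirements are met (a current Standing Registration is held; a current Tier 3 Waiver is held; the baseline figure is 61, less than the 69 limit). Turning to paragraphs (f)–(g): (f) operates against (a): a current Schedule 4 Approval is held. (g) is inapplicable (assessed value is $229,000, not below $225,000), so (f) stands. Exception (a) does not apply.
Exception (b) does not apply: a window faces an adjoining lot.
Exception (c) fails — assembly uses power tools.
Exception (d) fails — aggregate throughput is 3,000 units, not under 2,480 units.
All of (e)'s requirements are met (the qualifying period is 155 days, under the 165 days limit; the reference index is 116, less than the 131 limit). Under paragraphs (i)–(o): (i) applies (the registered capacity is 2,900 units, meeting the 2,840 units threshold), but is set aside by (j): (j) operates against (i): a current Category B Certificate is held. (k) would limit (j) — a current General Clearance is held — but (l) sets (k) aside: (l) operates against (k): the coverage ratio is 36%, below the 43% limit. (m) is triggered (a current Schedule C Certificate is held), but is itself disapplied by (n): (n) is triggered — a home-based business operates on the lot. (o), which would lift (n), does not operate here — the lot is not in a historic district. Exception (e) stands.

No — exception (e) applies; Iris does not need a building permit.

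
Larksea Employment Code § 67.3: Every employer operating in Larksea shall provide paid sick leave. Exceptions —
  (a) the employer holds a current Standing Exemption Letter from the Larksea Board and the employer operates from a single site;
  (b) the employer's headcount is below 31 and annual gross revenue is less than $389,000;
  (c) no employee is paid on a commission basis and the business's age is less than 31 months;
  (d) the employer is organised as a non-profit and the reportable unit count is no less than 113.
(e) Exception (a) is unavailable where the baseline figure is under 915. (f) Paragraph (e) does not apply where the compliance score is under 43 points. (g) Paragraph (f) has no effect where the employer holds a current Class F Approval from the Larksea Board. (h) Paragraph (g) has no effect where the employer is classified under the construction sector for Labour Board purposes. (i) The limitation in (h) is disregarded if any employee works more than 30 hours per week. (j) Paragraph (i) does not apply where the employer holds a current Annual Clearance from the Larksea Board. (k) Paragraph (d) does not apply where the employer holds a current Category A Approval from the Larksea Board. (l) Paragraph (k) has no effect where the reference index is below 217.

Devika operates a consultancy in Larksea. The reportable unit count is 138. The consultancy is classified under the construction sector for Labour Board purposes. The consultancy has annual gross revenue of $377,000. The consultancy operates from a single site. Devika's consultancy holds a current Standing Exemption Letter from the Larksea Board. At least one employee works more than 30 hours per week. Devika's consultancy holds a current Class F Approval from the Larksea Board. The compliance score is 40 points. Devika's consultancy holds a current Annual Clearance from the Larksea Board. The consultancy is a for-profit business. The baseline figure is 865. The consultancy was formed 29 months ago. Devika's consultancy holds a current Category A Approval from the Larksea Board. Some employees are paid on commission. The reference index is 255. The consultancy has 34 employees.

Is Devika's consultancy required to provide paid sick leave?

No — exception (a) applies; Devika's consultancy is not required to provide paid sick leave.

Exception (a)'s conditions are all satisfied: a current Standing Exemption Letter is held; the employer operates from a single site. Under paragraphs (e)–(j): (e) would limit (a) — the baseline figure is 865, under the 915 limit — but (f) sets (e) aside: (f) is engaged — the compliance score is 40 points, under the 43 points limit. (g) operates (a current Class F Approval is held), but is set aside by (h): (h) is engaged — the consultancy is classified under the construction sector. (i) would limit (h) — at least one employee exceeds 30 hours/week — but (j) sets (i) aside: (j) applies — a current Annual Clearance is held. (a) remains available.
Exception (b) requires that the employer's headcount is below 31; but the employer's headcount is 34, not below 31, so (b) is unavailable.
Exception (c) does not apply: some employees are paid on commission.
Exception (d) does not apply: the employer is for-profit.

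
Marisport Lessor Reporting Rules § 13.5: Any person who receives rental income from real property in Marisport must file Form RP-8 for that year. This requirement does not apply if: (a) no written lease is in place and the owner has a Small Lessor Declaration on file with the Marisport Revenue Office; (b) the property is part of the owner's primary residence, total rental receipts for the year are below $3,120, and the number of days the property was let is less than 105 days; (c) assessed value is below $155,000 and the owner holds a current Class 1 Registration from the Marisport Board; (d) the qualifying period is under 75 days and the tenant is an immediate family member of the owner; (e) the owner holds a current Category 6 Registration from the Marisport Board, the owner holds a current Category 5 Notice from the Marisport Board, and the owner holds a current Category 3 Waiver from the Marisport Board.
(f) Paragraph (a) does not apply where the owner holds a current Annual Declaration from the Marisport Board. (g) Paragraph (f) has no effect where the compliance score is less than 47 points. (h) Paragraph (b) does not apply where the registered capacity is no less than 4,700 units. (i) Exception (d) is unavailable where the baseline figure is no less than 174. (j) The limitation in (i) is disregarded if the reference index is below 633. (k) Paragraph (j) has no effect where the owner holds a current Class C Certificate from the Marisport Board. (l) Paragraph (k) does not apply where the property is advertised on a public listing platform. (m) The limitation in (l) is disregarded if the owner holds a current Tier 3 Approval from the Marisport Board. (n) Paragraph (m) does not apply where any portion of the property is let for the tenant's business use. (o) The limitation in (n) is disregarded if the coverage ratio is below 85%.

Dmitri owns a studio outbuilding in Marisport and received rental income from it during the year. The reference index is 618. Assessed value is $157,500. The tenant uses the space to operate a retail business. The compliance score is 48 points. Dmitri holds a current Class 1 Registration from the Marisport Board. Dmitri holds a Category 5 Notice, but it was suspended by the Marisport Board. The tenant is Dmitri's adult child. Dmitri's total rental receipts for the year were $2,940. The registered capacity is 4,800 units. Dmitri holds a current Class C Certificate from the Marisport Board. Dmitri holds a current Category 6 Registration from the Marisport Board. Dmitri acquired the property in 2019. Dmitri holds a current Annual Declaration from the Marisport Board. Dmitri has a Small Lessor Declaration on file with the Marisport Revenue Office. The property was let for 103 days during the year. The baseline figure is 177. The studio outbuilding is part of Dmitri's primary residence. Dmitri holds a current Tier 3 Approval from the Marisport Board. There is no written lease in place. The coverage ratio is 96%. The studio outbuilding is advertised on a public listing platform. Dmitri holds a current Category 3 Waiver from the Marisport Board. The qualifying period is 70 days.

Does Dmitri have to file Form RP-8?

No — exception (d) applies; Dmitri is not required to file Form RP-8.

Exception (a): there is no written lease; a Small Lessor Declaration is on file — every condition holds. Turning to paragraphs (f)–(g): (f) operates against (a): a current Annual Declaration is held. (g), which would lift (f), does not operate here — the compliance score is 48 points, not less than 47 points. (a) is therefore removed.
Exception (b)'s conditions are all satisfied: the studio outbuilding is part of the primary residence; total rental receipts for the year are $2,940, below the $3,120 limit; the number of days the property was let is 103 days, less than the 105 days limit. But applying paragraph (h): (h) operates against (b): the registered capacity is 4,800 units, meeting the 4,700 units threshold. (b) is therefore removed.
Exception (c) does not apply: assessed value is $157,500, not below $155,000.
Exception (d)'s conditions are all satisfied: the qualifying period is 70 days, under the 75 days limit; the tenant is an immediate family member. Applying paragraphs (i)–(o): (i) would limit (d) — the baseline figure is 177, meeting the 174 threshold — but (j) sets (i) aside: (j) operates — the reference index is 618, below the 633 limit. (k) would limit (j) — a current Class C Certificate is held — but (l) sets (k) aside: (l) operates against (k): the property is publicly advertised. (m) would limit (l) — a current Tier 3 Approval is held — but (n) sets (m) aside: (n) is engaged — the space is let for business use. (o) does not operate here (the coverage ratio is 96%, not below 85%), so (n) stands. Exception (d) stands.
Exception (e) fails — no current Category 5 Notice is held.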